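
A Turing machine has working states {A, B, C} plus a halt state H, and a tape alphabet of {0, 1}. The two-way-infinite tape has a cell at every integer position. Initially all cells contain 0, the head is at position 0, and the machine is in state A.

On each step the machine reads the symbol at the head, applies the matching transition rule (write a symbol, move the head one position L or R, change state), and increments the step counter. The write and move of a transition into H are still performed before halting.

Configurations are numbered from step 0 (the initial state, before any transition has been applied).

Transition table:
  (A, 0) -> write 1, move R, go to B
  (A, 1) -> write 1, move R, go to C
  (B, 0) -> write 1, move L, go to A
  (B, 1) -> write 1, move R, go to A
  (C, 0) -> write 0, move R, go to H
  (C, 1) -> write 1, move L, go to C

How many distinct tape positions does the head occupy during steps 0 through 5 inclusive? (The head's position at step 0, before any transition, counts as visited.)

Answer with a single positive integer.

Answer: 3

Derivation:
Step 1: in state A at pos 0, read 0 -> (A,0)->write 1,move R,goto B. Now: state=B, head=1, tape[-1..2]=0100 (head:   ^)
Step 2: in state B at pos 1, read 0 -> (B,0)->write 1,move L,goto A. Now: state=A, head=0, tape[-1..2]=0110 (head:  ^)
Step 3: in state A at pos 0, read 1 -> (A,1)->write 1,move R,goto C. Now: state=C, head=1, tape[-1..2]=0110 (head:   ^)
Step 4: in state C at pos 1, read 1 -> (C,1)->write 1,move L,goto C. Now: state=C, head=0, tape[-1..2]=0110 (head:  ^)
Step 5: in state C at pos 0, read 1 -> (C,1)->write 1,move L,goto C. Now: state=C, head=-1, tape[-2..2]=00110 (head:  ^)
Head positions at steps 0..5: starting at 0, distinct positions visited = {-1, 0, 1} -> 3 position(s)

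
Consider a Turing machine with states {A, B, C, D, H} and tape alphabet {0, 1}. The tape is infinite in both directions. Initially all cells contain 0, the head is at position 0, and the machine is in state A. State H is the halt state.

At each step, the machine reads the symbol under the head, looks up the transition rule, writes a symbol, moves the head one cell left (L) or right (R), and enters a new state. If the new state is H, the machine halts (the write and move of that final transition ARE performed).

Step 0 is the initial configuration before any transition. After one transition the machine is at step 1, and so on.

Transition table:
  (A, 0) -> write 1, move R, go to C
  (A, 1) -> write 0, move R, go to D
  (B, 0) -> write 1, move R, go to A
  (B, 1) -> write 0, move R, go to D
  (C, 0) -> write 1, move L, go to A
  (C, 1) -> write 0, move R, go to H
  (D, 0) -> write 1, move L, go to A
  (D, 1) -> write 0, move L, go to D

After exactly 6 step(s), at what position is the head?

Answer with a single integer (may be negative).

Answer: 0

Derivation:
Step 1: in state A at pos 0, read 0 -> (A,0)->write 1,move R,goto C. Now: state=C, head=1, tape[-1..2]=0100 (head:   ^)
Step 2: in state C at pos 1, read 0 -> (C,0)->write 1,move L,goto A. Now: state=A, head=0, tape[-1..2]=0110 (head:  ^)
Step 3: in state A at pos 0, read 1 -> (A,1)->write 0,move R,goto D. Now: state=D, head=1, tape[-1..2]=0010 (head:   ^)
Step 4: in state D at pos 1, read 1 -> (D,1)->write 0,move L,goto D. Now: state=D, head=0, tape[-1..2]=0000 (head:  ^)
Step 5: in state D at pos 0, read 0 -> (D,0)->write 1,move L,goto A. Now: state=A, head=-1, tape[-2..2]=00100 (head:  ^)
Step 6: in state A at pos -1, read 0 -> (A,0)->write 1,move R,goto C. Now: state=C, head=0, tape[-2..2]=01100 (head:   ^)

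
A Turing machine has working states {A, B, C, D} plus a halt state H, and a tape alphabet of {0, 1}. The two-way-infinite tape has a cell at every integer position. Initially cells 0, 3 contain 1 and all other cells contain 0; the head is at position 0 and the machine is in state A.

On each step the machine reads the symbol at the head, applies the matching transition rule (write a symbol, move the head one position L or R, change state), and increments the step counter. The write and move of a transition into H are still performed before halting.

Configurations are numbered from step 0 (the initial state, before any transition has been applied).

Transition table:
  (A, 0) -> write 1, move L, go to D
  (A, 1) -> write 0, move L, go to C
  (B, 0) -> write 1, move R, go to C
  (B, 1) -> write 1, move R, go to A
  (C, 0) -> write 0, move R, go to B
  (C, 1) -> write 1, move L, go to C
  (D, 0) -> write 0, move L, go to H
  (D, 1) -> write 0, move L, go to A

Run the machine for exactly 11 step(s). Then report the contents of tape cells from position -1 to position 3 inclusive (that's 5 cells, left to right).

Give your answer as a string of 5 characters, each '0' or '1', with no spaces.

Answer: 01010

Derivation:
Step 1: in state A at pos 0, read 1 -> (A,1)->write 0,move L,goto C. Now: state=C, head=-1, tape[-2..4]=0000010 (head:  ^)
Step 2: in state C at pos -1, read 0 -> (C,0)->write 0,move R,goto B. Now: state=B, head=0, tape[-2..4]=0000010 (head:   ^)
Step 3: in state B at pos 0, read 0 -> (B,0)->write 1,move R,goto C. Now: state=C, head=1, tape[-2..4]=0010010 (head:    ^)
Step 4: in state C at pos 1, read 0 -> (C,0)->write 0,move R,goto B. Now: state=B, head=2, tape[-2..4]=0010010 (head:     ^)
Step 5: in state B at pos 2, read 0 -> (B,0)->write 1,move R,goto C. Now: state=C, head=3, tape[-2..4]=0010110 (head:      ^)
Step 6: in state C at pos 3, read 1 -> (C,1)->write 1,move L,goto C. Now: state=C, head=2, tape[-2..4]=0010110 (head:     ^)
Step 7: in state C at pos 2, read 1 -> (C,1)->write 1,move L,goto C. Now: state=C, head=1, tape[-2..4]=0010110 (head:    ^)
Step 8: in state C at pos 1, read 0 -> (C,0)->write 0,move R,goto B. Now: state=B, head=2, tape[-2..4]=0010110 (head:     ^)
Step 9: in state B at pos 2, read 1 -> (B,1)->write 1,move R,goto A. Now: state=A, head=3, tape[-2..4]=0010110 (head:      ^)
Step 10: in state A at pos 3, read 1 -> (A,1)->write 0,move L,goto C. Now: state=C, head=2, tape[-2..4]=0010100 (head:     ^)
Step 11: in state C at pos 2, read 1 -> (C,1)->write 1,move L,goto C. Now: state=C, head=1, tape[-2..4]=0010100 (head:    ^)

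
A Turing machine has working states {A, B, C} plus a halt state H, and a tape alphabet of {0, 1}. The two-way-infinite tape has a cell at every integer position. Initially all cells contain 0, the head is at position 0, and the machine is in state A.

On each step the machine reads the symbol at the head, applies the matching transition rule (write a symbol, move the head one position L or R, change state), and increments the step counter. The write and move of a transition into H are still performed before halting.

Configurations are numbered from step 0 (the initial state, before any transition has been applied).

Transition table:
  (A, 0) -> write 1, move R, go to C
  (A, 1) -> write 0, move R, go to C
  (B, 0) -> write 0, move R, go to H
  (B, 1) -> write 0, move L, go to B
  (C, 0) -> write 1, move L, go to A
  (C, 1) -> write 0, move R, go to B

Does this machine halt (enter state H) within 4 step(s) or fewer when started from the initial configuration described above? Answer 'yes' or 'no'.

Step 1: in state A at pos 0, read 0 -> (A,0)->write 1,move R,goto C. Now: state=C, head=1, tape[-1..2]=0100 (head:   ^)
Step 2: in state C at pos 1, read 0 -> (C,0)->write 1,move L,goto A. Now: state=A, head=0, tape[-1..2]=0110 (head:  ^)
Step 3: in state A at pos 0, read 1 -> (A,1)->write 0,move R,goto C. Now: state=C, head=1, tape[-1..2]=0010 (head:   ^)
Step 4: in state C at pos 1, read 1 -> (C,1)->write 0,move R,goto B. Now: state=B, head=2, tape[-1..3]=00000 (head:    ^)
After 4 step(s): state = B (not H) -> not halted within 4 -> no

Answer: no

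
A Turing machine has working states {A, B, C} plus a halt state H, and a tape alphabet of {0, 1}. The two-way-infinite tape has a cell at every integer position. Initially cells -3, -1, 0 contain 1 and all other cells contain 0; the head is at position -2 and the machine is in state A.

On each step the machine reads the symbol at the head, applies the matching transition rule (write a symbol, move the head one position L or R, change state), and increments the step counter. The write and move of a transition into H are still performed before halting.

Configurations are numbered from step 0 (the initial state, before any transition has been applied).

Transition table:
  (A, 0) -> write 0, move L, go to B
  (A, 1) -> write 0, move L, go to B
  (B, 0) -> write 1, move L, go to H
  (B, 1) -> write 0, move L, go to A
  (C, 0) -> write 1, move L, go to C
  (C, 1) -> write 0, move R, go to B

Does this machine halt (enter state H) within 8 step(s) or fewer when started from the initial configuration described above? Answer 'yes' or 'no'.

Step 1: in state A at pos -2, read 0 -> (A,0)->write 0,move L,goto B. Now: state=B, head=-3, tape[-4..1]=010110 (head:  ^)
Step 2: in state B at pos -3, read 1 -> (B,1)->write 0,move L,goto A. Now: state=A, head=-4, tape[-5..1]=0000110 (head:  ^)
Step 3: in state A at pos -4, read 0 -> (A,0)->write 0,move L,goto B. Now: state=B, head=-5, tape[-6..1]=00000110 (head:  ^)
Step 4: in state B at pos -5, read 0 -> (B,0)->write 1,move L,goto H. Now: state=H, head=-6, tape[-7..1]=001000110 (head:  ^)
State H reached at step 4; 4 <= 8 -> yes

Answer: yes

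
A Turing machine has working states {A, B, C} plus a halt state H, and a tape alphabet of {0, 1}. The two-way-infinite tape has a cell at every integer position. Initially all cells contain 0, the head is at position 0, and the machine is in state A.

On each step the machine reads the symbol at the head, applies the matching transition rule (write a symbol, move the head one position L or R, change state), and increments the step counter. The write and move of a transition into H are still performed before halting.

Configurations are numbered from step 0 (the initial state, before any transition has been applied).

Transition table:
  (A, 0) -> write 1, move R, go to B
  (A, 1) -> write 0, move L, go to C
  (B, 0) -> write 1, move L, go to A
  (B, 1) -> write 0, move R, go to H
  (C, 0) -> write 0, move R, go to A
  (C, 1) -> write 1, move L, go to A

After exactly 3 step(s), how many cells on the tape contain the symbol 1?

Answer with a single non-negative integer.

Step 1: in state A at pos 0, read 0 -> (A,0)->write 1,move R,goto B. Now: state=B, head=1, tape[-1..2]=0100 (head:   ^)
Step 2: in state B at pos 1, read 0 -> (B,0)->write 1,move L,goto A. Now: state=A, head=0, tape[-1..2]=0110 (head:  ^)
Step 3: in state A at pos 0, read 1 -> (A,1)->write 0,move L,goto C. Now: state=C, head=-1, tape[-2..2]=00010 (head:  ^)
Cells containing 1 after step 3: {1} -> 1 cell(s)

Answer: 1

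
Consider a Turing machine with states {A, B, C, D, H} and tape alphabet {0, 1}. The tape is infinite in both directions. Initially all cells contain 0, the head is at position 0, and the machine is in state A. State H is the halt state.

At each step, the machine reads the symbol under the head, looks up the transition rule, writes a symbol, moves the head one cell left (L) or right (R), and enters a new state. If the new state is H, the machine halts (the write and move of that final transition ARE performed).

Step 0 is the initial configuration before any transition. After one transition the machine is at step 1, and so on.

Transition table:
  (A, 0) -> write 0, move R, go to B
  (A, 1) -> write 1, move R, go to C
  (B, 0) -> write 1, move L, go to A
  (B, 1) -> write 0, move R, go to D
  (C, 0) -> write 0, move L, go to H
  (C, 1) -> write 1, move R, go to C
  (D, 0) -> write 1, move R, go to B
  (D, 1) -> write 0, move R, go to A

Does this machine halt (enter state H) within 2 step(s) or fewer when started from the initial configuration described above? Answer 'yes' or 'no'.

Step 1: in state A at pos 0, read 0 -> (A,0)->write 0,move R,goto B. Now: state=B, head=1, tape[-1..2]=0000 (head:   ^)
Step 2: in state B at pos 1, read 0 -> (B,0)->write 1,move L,goto A. Now: state=A, head=0, tape[-1..2]=0010 (head:  ^)
After 2 step(s): state = A (not H) -> not halted within 2 -> no

Answer: no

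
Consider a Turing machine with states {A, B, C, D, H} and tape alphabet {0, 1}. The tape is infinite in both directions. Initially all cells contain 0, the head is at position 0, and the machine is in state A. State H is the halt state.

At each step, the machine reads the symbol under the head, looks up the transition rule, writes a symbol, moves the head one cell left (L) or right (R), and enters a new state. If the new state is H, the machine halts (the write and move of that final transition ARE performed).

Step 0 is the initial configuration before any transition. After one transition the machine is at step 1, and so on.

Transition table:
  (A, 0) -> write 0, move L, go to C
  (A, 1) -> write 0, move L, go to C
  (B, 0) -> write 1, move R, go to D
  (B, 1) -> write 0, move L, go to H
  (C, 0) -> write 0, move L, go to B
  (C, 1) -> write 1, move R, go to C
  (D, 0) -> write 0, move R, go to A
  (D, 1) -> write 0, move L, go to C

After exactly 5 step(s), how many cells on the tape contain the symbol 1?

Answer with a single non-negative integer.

Step 1: in state A at pos 0, read 0 -> (A,0)->write 0,move L,goto C. Now: state=C, head=-1, tape[-2..1]=0000 (head:  ^)
Step 2: in state C at pos -1, read 0 -> (C,0)->write 0,move L,goto B. Now: state=B, head=-2, tape[-3..1]=00000 (head:  ^)
Step 3: in state B at pos -2, read 0 -> (B,0)->write 1,move R,goto D. Now: state=D, head=-1, tape[-3..1]=01000 (head:   ^)
Step 4: in state D at pos -1, read 0 -> (D,0)->write 0,move R,goto A. Now: state=A, head=0, tape[-3..1]=01000 (head:    ^)
Step 5: in state A at pos 0, read 0 -> (A,0)->write 0,move L,goto C. Now: state=C, head=-1, tape[-3..1]=01000 (head:   ^)
Cells containing 1 after step 5: {-2} -> 1 cell(s)

Answer: 1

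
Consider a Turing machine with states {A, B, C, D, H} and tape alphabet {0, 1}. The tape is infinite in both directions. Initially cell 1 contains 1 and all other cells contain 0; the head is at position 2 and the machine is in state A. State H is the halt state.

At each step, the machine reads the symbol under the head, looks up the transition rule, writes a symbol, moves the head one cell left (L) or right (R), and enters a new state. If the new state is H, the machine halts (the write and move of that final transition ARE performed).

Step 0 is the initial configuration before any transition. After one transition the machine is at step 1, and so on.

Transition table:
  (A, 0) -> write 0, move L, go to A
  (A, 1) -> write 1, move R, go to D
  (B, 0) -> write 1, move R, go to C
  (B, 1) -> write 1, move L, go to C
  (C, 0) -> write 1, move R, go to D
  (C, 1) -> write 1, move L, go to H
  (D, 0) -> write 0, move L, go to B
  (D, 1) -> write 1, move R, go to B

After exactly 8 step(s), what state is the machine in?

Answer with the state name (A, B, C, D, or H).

Answer: D

Derivation:
Step 1: in state A at pos 2, read 0 -> (A,0)->write 0,move L,goto A. Now: state=A, head=1, tape[0..3]=0100 (head:  ^)
Step 2: in state A at pos 1, read 1 -> (A,1)->write 1,move R,goto D. Now: state=D, head=2, tape[0..3]=0100 (head:   ^)
Step 3: in state D at pos 2, read 0 -> (D,0)->write 0,move L,goto B. Now: state=B, head=1, tape[0..3]=0100 (head:  ^)
Step 4: in state B at pos 1, read 1 -> (B,1)->write 1,move L,goto C. Now: state=C, head=0, tape[-1..3]=00100 (head:  ^)
Step 5: in state C at pos 0, read 0 -> (C,0)->write 1,move R,goto D. Now: state=D, head=1, tape[-1..3]=01100 (head:   ^)
Step 6: in state D at pos 1, read 1 -> (D,1)->write 1,move R,goto B. Now: state=B, head=2, tape[-1..3]=01100 (head:    ^)
Step 7: in state B at pos 2, read 0 -> (B,0)->write 1,move R,goto C. Now: state=C, head=3, tape[-1..4]=011100 (head:     ^)
Step 8: in state C at pos 3, read 0 -> (C,0)->write 1,move R,goto D. Now: state=D, head=4, tape[-1..5]=0111100 (head:      ^)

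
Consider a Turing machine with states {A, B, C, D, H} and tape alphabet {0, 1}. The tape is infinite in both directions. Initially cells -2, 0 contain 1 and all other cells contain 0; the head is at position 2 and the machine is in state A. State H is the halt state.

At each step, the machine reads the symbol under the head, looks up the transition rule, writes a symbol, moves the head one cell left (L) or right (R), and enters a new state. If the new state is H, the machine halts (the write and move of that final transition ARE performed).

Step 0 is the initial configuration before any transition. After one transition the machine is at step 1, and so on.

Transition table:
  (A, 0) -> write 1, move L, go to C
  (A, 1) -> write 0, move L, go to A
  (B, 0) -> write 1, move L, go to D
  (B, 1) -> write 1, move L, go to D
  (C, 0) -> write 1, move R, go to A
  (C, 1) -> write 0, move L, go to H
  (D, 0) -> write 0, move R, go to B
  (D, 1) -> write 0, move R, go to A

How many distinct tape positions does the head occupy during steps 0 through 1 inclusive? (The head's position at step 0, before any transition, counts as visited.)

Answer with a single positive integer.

Step 1: in state A at pos 2, read 0 -> (A,0)->write 1,move L,goto C. Now: state=C, head=1, tape[-3..3]=0101010 (head:     ^)
Head positions at steps 0..1: starting at 2, distinct positions visited = {1, 2} -> 2 position(s)

Answer: 2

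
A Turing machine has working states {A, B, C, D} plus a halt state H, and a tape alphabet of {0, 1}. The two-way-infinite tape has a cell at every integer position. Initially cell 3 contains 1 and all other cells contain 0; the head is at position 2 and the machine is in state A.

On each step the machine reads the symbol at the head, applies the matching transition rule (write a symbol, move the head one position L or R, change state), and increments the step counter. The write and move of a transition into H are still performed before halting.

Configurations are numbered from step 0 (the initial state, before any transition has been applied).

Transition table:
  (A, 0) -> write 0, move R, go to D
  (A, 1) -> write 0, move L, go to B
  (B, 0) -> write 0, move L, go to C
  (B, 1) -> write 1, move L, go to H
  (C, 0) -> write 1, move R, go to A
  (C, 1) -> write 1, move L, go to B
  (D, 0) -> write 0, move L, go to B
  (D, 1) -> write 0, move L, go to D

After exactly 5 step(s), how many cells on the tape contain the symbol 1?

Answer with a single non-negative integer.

Answer: 1

Derivation:
Step 1: in state A at pos 2, read 0 -> (A,0)->write 0,move R,goto D. Now: state=D, head=3, tape[1..4]=0010 (head:   ^)
Step 2: in state D at pos 3, read 1 -> (D,1)->write 0,move L,goto D. Now: state=D, head=2, tape[1..4]=0000 (head:  ^)
Step 3: in state D at pos 2, read 0 -> (D,0)->write 0,move L,goto B. Now: state=B, head=1, tape[0..4]=00000 (head:  ^)
Step 4: in state B at pos 1, read 0 -> (B,0)->write 0,move L,goto C. Now: state=C, head=0, tape[-1..4]=000000 (head:  ^)
Step 5: in state C at pos 0, read 0 -> (C,0)->write 1,move R,goto A. Now: state=A, head=1, tape[-1..4]=010000 (head:   ^)
Cells containing 1 after step 5: {0} -> 1 cell(s)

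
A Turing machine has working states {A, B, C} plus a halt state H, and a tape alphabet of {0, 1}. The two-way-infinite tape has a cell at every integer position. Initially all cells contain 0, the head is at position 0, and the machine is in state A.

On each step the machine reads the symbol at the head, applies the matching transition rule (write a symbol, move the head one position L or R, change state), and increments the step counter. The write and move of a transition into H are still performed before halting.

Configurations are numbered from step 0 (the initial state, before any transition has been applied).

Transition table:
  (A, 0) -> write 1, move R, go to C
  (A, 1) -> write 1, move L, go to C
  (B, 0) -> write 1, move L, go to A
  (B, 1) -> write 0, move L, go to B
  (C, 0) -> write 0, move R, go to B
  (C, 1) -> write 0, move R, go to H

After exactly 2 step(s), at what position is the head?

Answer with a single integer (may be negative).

Step 1: in state A at pos 0, read 0 -> (A,0)->write 1,move R,goto C. Now: state=C, head=1, tape[-1..2]=0100 (head:   ^)
Step 2: in state C at pos 1, read 0 -> (C,0)->write 0,move R,goto B. Now: state=B, head=2, tape[-1..3]=01000 (head:    ^)

Answer: 2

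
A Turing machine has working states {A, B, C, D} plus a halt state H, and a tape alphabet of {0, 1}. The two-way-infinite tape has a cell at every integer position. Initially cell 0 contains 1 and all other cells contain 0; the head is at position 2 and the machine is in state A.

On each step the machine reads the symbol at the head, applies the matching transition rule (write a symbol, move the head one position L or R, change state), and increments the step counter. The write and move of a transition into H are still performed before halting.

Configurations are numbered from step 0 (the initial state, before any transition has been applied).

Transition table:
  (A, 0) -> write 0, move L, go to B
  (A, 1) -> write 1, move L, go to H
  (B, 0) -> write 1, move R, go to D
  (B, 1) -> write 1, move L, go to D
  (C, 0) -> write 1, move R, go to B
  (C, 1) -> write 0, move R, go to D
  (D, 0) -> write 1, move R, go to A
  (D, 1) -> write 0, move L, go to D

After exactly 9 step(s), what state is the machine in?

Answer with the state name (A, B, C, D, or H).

Answer: B

Derivation:
Step 1: in state A at pos 2, read 0 -> (A,0)->write 0,move L,goto B. Now: state=B, head=1, tape[-1..3]=01000 (head:   ^)
Step 2: in state B at pos 1, read 0 -> (B,0)->write 1,move R,goto D. Now: state=D, head=2, tape[-1..3]=01100 (head:    ^)
Step 3: in state D at pos 2, read 0 -> (D,0)->write 1,move R,goto A. Now: state=A, head=3, tape[-1..4]=011100 (head:     ^)
Step 4: in state A at pos 3, read 0 -> (A,0)->write 0,move L,goto B. Now: state=B, head=2, tape[-1..4]=011100 (head:    ^)
Step 5: in state B at pos 2, read 1 -> (B,1)->write 1,move L,goto D. Now: state=D, head=1, tape[-1..4]=011100 (head:   ^)
Step 6: in state D at pos 1, read 1 -> (D,1)->write 0,move L,goto D. Now: state=D, head=0, tape[-1..4]=010100 (head:  ^)
Step 7: in state D at pos 0, read 1 -> (D,1)->write 0,move L,goto D. Now: state=D, head=-1, tape[-2..4]=0000100 (head:  ^)
Step 8: in state D at pos -1, read 0 -> (D,0)->write 1,move R,goto A. Now: state=A, head=0, tape[-2..4]=0100100 (head:   ^)
Step 9: in state A at pos 0, read 0 -> (A,0)->write 0,move L,goto B. Now: state=B, head=-1, tape[-2..4]=0100100 (head:  ^)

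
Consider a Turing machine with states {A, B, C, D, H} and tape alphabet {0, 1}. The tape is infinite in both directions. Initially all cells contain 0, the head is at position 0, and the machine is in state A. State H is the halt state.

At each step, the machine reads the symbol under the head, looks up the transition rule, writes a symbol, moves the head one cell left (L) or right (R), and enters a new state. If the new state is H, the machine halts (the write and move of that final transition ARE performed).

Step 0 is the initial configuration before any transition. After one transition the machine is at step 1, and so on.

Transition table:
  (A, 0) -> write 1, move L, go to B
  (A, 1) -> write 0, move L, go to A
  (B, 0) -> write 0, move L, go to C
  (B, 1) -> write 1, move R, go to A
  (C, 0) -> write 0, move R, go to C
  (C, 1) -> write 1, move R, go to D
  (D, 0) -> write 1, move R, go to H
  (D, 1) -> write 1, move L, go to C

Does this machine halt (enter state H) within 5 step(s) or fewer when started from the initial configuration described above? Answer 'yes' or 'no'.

Step 1: in state A at pos 0, read 0 -> (A,0)->write 1,move L,goto B. Now: state=B, head=-1, tape[-2..1]=0010 (head:  ^)
Step 2: in state B at pos -1, read 0 -> (B,0)->write 0,move L,goto C. Now: state=C, head=-2, tape[-3..1]=00010 (head:  ^)
Step 3: in state C at pos -2, read 0 -> (C,0)->write 0,move R,goto C. Now: state=C, head=-1, tape[-3..1]=00010 (head:   ^)
Step 4: in state C at pos -1, read 0 -> (C,0)->write 0,move R,goto C. Now: state=C, head=0, tape[-3..1]=00010 (head:    ^)
Step 5: in state C at pos 0, read 1 -> (C,1)->write 1,move R,goto D. Now: state=D, head=1, tape[-3..2]=000100 (head:     ^)
After 5 step(s): state = D (not H) -> not halted within 5 -> no

Answer: no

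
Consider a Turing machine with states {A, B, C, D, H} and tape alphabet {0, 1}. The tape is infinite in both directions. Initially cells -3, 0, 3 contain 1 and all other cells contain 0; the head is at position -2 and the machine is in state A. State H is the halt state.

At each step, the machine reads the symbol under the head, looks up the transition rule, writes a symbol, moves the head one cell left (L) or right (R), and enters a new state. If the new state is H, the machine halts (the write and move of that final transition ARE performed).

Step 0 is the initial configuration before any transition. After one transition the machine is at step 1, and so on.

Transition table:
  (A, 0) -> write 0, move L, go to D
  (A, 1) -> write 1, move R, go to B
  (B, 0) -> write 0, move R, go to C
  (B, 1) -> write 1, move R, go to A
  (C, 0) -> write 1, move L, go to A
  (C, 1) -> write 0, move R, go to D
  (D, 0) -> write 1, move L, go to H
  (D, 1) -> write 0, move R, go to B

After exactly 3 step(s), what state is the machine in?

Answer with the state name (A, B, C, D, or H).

Answer: C

Derivation:
Step 1: in state A at pos -2, read 0 -> (A,0)->write 0,move L,goto D. Now: state=D, head=-3, tape[-4..4]=010010010 (head:  ^)
Step 2: in state D at pos -3, read 1 -> (D,1)->write 0,move R,goto B. Now: state=B, head=-2, tape[-4..4]=000010010 (head:   ^)
Step 3: in state B at pos -2, read 0 -> (B,0)->write 0,move R,goto C. Now: state=C, head=-1, tape[-4..4]=000010010 (head:    ^)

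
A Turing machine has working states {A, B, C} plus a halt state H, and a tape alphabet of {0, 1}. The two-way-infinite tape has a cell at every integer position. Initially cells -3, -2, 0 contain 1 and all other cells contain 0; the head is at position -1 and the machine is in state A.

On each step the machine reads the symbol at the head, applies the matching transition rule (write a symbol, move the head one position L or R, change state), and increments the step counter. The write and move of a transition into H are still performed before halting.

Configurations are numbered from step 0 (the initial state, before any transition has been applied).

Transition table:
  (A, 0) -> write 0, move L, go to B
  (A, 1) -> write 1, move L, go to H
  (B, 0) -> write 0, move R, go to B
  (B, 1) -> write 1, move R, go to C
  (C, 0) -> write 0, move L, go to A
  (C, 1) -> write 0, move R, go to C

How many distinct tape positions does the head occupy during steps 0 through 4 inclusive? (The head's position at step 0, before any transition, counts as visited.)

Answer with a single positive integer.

Step 1: in state A at pos -1, read 0 -> (A,0)->write 0,move L,goto B. Now: state=B, head=-2, tape[-4..1]=011010 (head:   ^)
Step 2: in state B at pos -2, read 1 -> (B,1)->write 1,move R,goto C. Now: state=C, head=-1, tape[-4..1]=011010 (head:    ^)
Step 3: in state C at pos -1, read 0 -> (C,0)->write 0,move L,goto A. Now: state=A, head=-2, tape[-4..1]=011010 (head:   ^)
Step 4: in state A at pos -2, read 1 -> (A,1)->write 1,move L,goto H. Now: state=H, head=-3, tape[-4..1]=011010 (head:  ^)
Head positions at steps 0..4: starting at -1, distinct positions visited = {-3, -2, -1} -> 3 position(s)

Answer: 3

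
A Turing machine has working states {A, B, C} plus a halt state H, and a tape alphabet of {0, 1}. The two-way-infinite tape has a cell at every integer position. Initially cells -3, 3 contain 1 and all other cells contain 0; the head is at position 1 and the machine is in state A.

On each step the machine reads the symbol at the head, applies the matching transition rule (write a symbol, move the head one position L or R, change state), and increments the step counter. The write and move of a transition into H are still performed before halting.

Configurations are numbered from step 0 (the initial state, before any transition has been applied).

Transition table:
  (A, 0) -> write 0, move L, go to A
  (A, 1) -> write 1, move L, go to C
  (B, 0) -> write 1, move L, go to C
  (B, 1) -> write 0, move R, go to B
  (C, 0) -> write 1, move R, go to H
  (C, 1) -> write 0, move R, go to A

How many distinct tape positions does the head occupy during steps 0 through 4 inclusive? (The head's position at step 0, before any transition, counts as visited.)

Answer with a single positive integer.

Answer: 5

Derivation:
Step 1: in state A at pos 1, read 0 -> (A,0)->write 0,move L,goto A. Now: state=A, head=0, tape[-4..4]=010000010 (head:     ^)
Step 2: in state A at pos 0, read 0 -> (A,0)->write 0,move L,goto A. Now: state=A, head=-1, tape[-4..4]=010000010 (head:    ^)
Step 3: in state A at pos -1, read 0 -> (A,0)->write 0,move L,goto A. Now: state=A, head=-2, tape[-4..4]=010000010 (head:   ^)
Step 4: in state A at pos -2, read 0 -> (A,0)->write 0,move L,goto A. Now: state=A, head=-3, tape[-4..4]=010000010 (head:  ^)
Head positions at steps 0..4: starting at 1, distinct positions visited = {-3, -2, -1, 0, 1} -> 5 position(s)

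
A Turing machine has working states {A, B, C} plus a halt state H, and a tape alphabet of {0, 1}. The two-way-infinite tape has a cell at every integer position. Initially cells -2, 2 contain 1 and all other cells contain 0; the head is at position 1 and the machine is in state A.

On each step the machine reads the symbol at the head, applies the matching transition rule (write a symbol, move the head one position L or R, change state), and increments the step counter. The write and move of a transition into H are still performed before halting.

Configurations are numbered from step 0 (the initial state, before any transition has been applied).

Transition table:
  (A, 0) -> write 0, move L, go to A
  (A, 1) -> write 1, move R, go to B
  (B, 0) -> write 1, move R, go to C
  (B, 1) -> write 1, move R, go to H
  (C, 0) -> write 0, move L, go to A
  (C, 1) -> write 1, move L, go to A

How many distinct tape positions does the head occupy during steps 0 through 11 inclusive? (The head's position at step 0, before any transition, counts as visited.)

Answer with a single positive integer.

Answer: 5

Derivation:
Step 1: in state A at pos 1, read 0 -> (A,0)->write 0,move L,goto A. Now: state=A, head=0, tape[-3..3]=0100010 (head:    ^)
Step 2: in state A at pos 0, read 0 -> (A,0)->write 0,move L,goto A. Now: state=A, head=-1, tape[-3..3]=0100010 (head:   ^)
Step 3: in state A at pos -1, read 0 -> (A,0)->write 0,move L,goto A. Now: state=A, head=-2, tape[-3..3]=0100010 (head:  ^)
Step 4: in state A at pos -2, read 1 -> (A,1)->write 1,move R,goto B. Now: state=B, head=-1, tape[-3..3]=0100010 (head:   ^)
Step 5: in state B at pos -1, read 0 -> (B,0)->write 1,move R,goto C. Now: state=C, head=0, tape[-3..3]=0110010 (head:    ^)
Step 6: in state C at pos 0, read 0 -> (C,0)->write 0,move L,goto A. Now: state=A, head=-1, tape[-3..3]=0110010 (head:   ^)
Step 7: in state A at pos -1, read 1 -> (A,1)->write 1,move R,goto B. Now: state=B, head=0, tape[-3..3]=0110010 (head:    ^)
Step 8: in state B at pos 0, read 0 -> (B,0)->write 1,move R,goto C. Now: state=C, head=1, tape[-3..3]=0111010 (head:     ^)
Step 9: in state C at pos 1, read 0 -> (C,0)->write 0,move L,goto A. Now: state=A, head=0, tape[-3..3]=0111010 (head:    ^)
Step 10: in state A at pos 0, read 1 -> (A,1)->write 1,move R,goto B. Now: state=B, head=1, tape[-3..3]=0111010 (head:     ^)
Step 11: in state B at pos 1, read 0 -> (B,0)->write 1,move R,goto C. Now: state=C, head=2, tape[-3..3]=0111110 (head:      ^)
Head positions at steps 0..11: starting at 1, distinct positions visited = {-2, -1, 0, 1, 2} -> 5 position(s)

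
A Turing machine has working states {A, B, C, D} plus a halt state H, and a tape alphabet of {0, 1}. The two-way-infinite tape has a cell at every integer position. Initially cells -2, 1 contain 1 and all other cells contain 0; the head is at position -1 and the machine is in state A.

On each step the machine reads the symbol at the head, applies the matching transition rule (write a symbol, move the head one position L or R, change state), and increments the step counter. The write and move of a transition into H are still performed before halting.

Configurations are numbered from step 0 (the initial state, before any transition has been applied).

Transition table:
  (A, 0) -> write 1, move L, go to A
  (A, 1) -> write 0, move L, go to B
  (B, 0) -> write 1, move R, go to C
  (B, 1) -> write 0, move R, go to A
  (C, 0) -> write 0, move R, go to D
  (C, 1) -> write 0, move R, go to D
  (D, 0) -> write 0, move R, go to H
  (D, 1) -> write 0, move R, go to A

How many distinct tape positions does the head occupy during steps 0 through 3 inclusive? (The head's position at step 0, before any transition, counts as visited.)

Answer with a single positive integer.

Step 1: in state A at pos -1, read 0 -> (A,0)->write 1,move L,goto A. Now: state=A, head=-2, tape[-3..2]=011010 (head:  ^)
Step 2: in state A at pos -2, read 1 -> (A,1)->write 0,move L,goto B. Now: state=B, head=-3, tape[-4..2]=0001010 (head:  ^)
Step 3: in state B at pos -3, read 0 -> (B,0)->write 1,move R,goto C. Now: state=C, head=-2, tape[-4..2]=0101010 (head:   ^)
Head positions at steps 0..3: starting at -1, distinct positions visited = {-3, -2, -1} -> 3 position(s)

Answer: 3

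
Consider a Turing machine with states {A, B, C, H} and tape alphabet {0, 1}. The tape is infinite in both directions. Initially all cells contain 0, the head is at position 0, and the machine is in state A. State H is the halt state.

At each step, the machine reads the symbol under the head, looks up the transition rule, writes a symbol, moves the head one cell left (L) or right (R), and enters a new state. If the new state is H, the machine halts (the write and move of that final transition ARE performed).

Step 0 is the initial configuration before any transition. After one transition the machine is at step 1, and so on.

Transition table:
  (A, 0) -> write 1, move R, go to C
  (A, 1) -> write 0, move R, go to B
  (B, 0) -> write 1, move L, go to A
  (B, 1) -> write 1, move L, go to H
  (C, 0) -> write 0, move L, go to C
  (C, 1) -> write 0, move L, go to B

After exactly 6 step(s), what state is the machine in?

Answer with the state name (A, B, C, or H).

Answer: B

Derivation:
Step 1: in state A at pos 0, read 0 -> (A,0)->write 1,move R,goto C. Now: state=C, head=1, tape[-1..2]=0100 (head:   ^)
Step 2: in state C at pos 1, read 0 -> (C,0)->write 0,move L,goto C. Now: state=C, head=0, tape[-1..2]=0100 (head:  ^)
Step 3: in state C at pos 0, read 1 -> (C,1)->write 0,move L,goto B. Now: state=B, head=-1, tape[-2..2]=00000 (head:  ^)
Step 4: in state B at pos -1, read 0 -> (B,0)->write 1,move L,goto A. Now: state=A, head=-2, tape[-3..2]=001000 (head:  ^)
Step 5: in state A at pos -2, read 0 -> (A,0)->write 1,move R,goto C. Now: state=C, head=-1, tape[-3..2]=011000 (head:   ^)
Step 6: in state C at pos -1, read 1 -> (C,1)->write 0,move L,goto B. Now: state=B, head=-2, tape[-3..2]=010000 (head:  ^)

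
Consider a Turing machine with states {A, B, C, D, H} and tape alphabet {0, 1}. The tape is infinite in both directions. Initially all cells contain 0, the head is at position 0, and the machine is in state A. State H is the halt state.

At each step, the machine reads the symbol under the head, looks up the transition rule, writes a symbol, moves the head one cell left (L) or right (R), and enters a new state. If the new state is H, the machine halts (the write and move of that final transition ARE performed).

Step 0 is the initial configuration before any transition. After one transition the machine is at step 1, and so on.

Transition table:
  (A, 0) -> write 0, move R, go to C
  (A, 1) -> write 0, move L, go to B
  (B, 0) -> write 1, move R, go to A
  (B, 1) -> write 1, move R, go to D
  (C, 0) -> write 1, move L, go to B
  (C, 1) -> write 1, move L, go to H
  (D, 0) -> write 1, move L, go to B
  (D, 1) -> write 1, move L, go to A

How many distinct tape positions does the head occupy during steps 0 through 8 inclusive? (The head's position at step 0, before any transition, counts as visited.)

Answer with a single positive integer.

Step 1: in state A at pos 0, read 0 -> (A,0)->write 0,move R,goto C. Now: state=C, head=1, tape[-1..2]=0000 (head:   ^)
Step 2: in state C at pos 1, read 0 -> (C,0)->write 1,move L,goto B. Now: state=B, head=0, tape[-1..2]=0010 (head:  ^)
Step 3: in state B at pos 0, read 0 -> (B,0)->write 1,move R,goto A. Now: state=A, head=1, tape[-1..2]=0110 (head:   ^)
Step 4: in state A at pos 1, read 1 -> (A,1)->write 0,move L,goto B. Now: state=B, head=0, tape[-1..2]=0100 (head:  ^)
Step 5: in state B at pos 0, read 1 -> (B,1)->write 1,move R,goto D. Now: state=D, head=1, tape[-1..2]=0100 (head:   ^)
Step 6: in state D at pos 1, read 0 -> (D,0)->write 1,move L,goto B. Now: state=B, head=0, tape[-1..2]=0110 (head:  ^)
Step 7: in state B at pos 0, read 1 -> (B,1)->write 1,move R,goto D. Now: state=D, head=1, tape[-1..2]=0110 (head:   ^)
Step 8: in state D at pos 1, read 1 -> (D,1)->write 1,move L,goto A. Now: state=A, head=0, tape[-1..2]=0110 (head:  ^)
Head positions at steps 0..8: starting at 0, distinct positions visited = {0, 1} -> 2 position(s)

Answer: 2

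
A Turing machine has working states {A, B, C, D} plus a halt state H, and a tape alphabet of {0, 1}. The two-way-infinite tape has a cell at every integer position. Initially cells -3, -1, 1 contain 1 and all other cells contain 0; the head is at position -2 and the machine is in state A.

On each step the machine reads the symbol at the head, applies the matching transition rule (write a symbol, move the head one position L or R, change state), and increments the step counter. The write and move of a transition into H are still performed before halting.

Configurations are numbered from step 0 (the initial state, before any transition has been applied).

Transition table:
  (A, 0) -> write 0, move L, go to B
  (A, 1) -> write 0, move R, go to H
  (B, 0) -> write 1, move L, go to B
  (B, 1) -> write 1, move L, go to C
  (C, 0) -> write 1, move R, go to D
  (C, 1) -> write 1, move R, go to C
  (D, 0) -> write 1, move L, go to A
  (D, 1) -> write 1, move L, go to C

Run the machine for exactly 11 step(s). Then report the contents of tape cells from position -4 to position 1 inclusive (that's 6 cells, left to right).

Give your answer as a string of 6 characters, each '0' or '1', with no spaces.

Answer: 111111

Derivation:
Step 1: in state A at pos -2, read 0 -> (A,0)->write 0,move L,goto B. Now: state=B, head=-3, tape[-4..2]=0101010 (head:  ^)
Step 2: in state B at pos -3, read 1 -> (B,1)->write 1,move L,goto C. Now: state=C, head=-4, tape[-5..2]=00101010 (head:  ^)
Step 3: in state C at pos -4, read 0 -> (C,0)->write 1,move R,goto D. Now: state=D, head=-3, tape[-5..2]=01101010 (head:   ^)
Step 4: in state D at pos -3, read 1 -> (D,1)->write 1,move L,goto C. Now: state=C, head=-4, tape[-5..2]=01101010 (head:  ^)
Step 5: in state C at pos -4, read 1 -> (C,1)->write 1,move R,goto C. Now: state=C, head=-3, tape[-5..2]=01101010 (head:   ^)
Step 6: in state C at pos -3, read 1 -> (C,1)->write 1,move R,goto C. Now: state=C, head=-2, tape[-5..2]=01101010 (head:    ^)
Step 7: in state C at pos -2, read 0 -> (C,0)->write 1,move R,goto D. Now: state=D, head=-1, tape[-5..2]=01111010 (head:     ^)
Step 8: in state D at pos -1, read 1 -> (D,1)->write 1,move L,goto C. Now: state=C, head=-2, tape[-5..2]=01111010 (head:    ^)
Step 9: in state C at pos -2, read 1 -> (C,1)->write 1,move R,goto C. Now: state=C, head=-1, tape[-5..2]=01111010 (head:     ^)
Step 10: in state C at pos -1, read 1 -> (C,1)->write 1,move R,goto C. Now: state=C, head=0, tape[-5..2]=01111010 (head:      ^)
Step 11: in state C at pos 0, read 0 -> (C,0)->write 1,move R,goto D. Now: state=D, head=1, tape[-5..2]=01111110 (head:       ^)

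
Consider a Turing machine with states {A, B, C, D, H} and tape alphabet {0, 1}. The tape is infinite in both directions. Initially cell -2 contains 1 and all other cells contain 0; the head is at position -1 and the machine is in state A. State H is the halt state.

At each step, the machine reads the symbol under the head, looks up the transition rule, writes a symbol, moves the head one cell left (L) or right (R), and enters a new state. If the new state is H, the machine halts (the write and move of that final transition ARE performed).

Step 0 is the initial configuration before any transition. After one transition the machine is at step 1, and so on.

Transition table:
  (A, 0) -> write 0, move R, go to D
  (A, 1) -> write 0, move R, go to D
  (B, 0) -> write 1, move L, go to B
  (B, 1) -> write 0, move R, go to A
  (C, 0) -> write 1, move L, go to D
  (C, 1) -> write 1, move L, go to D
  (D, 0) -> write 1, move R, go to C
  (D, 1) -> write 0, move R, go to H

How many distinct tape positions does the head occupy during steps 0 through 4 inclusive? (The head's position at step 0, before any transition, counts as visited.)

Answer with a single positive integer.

Step 1: in state A at pos -1, read 0 -> (A,0)->write 0,move R,goto D. Now: state=D, head=0, tape[-3..1]=01000 (head:    ^)
Step 2: in state D at pos 0, read 0 -> (D,0)->write 1,move R,goto C. Now: state=C, head=1, tape[-3..2]=010100 (head:     ^)
Step 3: in state C at pos 1, read 0 -> (C,0)->write 1,move L,goto D. Now: state=D, head=0, tape[-3..2]=010110 (head:    ^)
Step 4: in state D at pos 0, read 1 -> (D,1)->write 0,move R,goto H. Now: state=H, head=1, tape[-3..2]=010010 (head:     ^)
Head positions at steps 0..4: starting at -1, distinct positions visited = {-1, 0, 1} -> 3 position(s)

Answer: 3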